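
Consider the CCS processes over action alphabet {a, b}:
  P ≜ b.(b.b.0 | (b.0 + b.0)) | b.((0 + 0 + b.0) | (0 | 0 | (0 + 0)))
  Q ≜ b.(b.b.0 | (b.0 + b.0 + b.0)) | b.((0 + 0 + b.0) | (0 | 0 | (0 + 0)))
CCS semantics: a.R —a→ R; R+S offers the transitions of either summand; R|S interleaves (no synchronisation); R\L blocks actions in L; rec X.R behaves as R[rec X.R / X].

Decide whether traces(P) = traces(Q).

Reachable graph of P (21 states):
  s0 = b.(b.b.0 | (b.0 + b.0)) | b.((0 + 0 + b.0) | (0 | 0 | (0 + 0))) has moves =b=> s1, =b=> s2
  s1 = b.(b.b.0 | (b.0 + b.0)) | ((0 + 0 + b.0) | (0 | 0 | (0 + 0))) has moves =b=> s3, =b=> s4
  s2 = b.b.0 | (b.0 + b.0) | b.((0 + 0 + b.0) | (0 | 0 | (0 + 0))) has moves =b=> s4, =b=> s5, =b=> s6
  s3 = b.(b.b.0 | (b.0 + b.0)) | (0 | (0 | 0 | (0 + 0))) has moves =b=> s7
  s4 = b.b.0 | (b.0 + b.0) | ((0 + 0 + b.0) | (0 | 0 | (0 + 0))) has moves =b=> s7, =b=> s8, =b=> s9
  s5 = b.0 | (b.0 + b.0) | b.((0 + 0 + b.0) | (0 | 0 | (0 + 0))) has moves =b=> s10, =b=> s11, =b=> s8
  s6 = b.b.0 | 0 | b.((0 + 0 + b.0) | (0 | 0 | (0 + 0))) has moves =b=> s11, =b=> s9
  s7 = b.b.0 | (b.0 + b.0) | (0 | (0 | 0 | (0 + 0))) has moves =b=> s12, =b=> s13
  s8 = b.0 | (b.0 + b.0) | ((0 + 0 + b.0) | (0 | 0 | (0 + 0))) has moves =b=> s12, =b=> s14, =b=> s15
  s9 = b.b.0 | 0 | ((0 + 0 + b.0) | (0 | 0 | (0 + 0))) has moves =b=> s13, =b=> s15
  s10 = 0 | (b.0 + b.0) | b.((0 + 0 + b.0) | (0 | 0 | (0 + 0))) has moves =b=> s14, =b=> s16
  s11 = b.0 | 0 | b.((0 + 0 + b.0) | (0 | 0 | (0 + 0))) has moves =b=> s15, =b=> s16
  s12 = b.0 | (b.0 + b.0) | (0 | (0 | 0 | (0 + 0))) has moves =b=> s17, =b=> s18
  s13 = b.b.0 | 0 | (0 | (0 | 0 | (0 + 0))) has moves =b=> s18
  s14 = 0 | (b.0 + b.0) | ((0 + 0 + b.0) | (0 | 0 | (0 + 0))) has moves =b=> s17, =b=> s19
  s15 = b.0 | 0 | ((0 + 0 + b.0) | (0 | 0 | (0 + 0))) has moves =b=> s18, =b=> s19
  s16 = 0 | 0 | b.((0 + 0 + b.0) | (0 | 0 | (0 + 0))) has moves =b=> s19
  s17 = 0 | (b.0 + b.0) | (0 | (0 | 0 | (0 + 0))) has moves =b=> s20
  s18 = b.0 | 0 | (0 | (0 | 0 | (0 + 0))) has moves =b=> s20
  s19 = 0 | 0 | ((0 + 0 + b.0) | (0 | 0 | (0 + 0))) has moves =b=> s20
  s20 = 0 | 0 | (0 | (0 | 0 | (0 + 0))) has moves ·
Reachable graph of Q (21 states):
  t0 = b.(b.b.0 | (b.0 + b.0 + b.0)) | b.((0 + 0 + b.0) | (0 | 0 | (0 + 0))) has moves =b=> t1, =b=> t2
  t1 = b.(b.b.0 | (b.0 + b.0 + b.0)) | ((0 + 0 + b.0) | (0 | 0 | (0 + 0))) has moves =b=> t3, =b=> t4
  t2 = b.b.0 | (b.0 + b.0 + b.0) | b.((0 + 0 + b.0) | (0 | 0 | (0 + 0))) has moves =b=> t4, =b=> t5, =b=> t6
  t3 = b.(b.b.0 | (b.0 + b.0 + b.0)) | (0 | (0 | 0 | (0 + 0))) has moves =b=> t7
  t4 = b.b.0 | (b.0 + b.0 + b.0) | ((0 + 0 + b.0) | (0 | 0 | (0 + 0))) has moves =b=> t7, =b=> t8, =b=> t9
  t5 = b.0 | (b.0 + b.0 + b.0) | b.((0 + 0 + b.0) | (0 | 0 | (0 + 0))) has moves =b=> t10, =b=> t11, =b=> t8
  t6 = b.b.0 | 0 | b.((0 + 0 + b.0) | (0 | 0 | (0 + 0))) has moves =b=> t11, =b=> t9
  t7 = b.b.0 | (b.0 + b.0 + b.0) | (0 | (0 | 0 | (0 + 0))) has moves =b=> t12, =b=> t13
  t8 = b.0 | (b.0 + b.0 + b.0) | ((0 + 0 + b.0) | (0 | 0 | (0 + 0))) has moves =b=> t12, =b=> t14, =b=> t15
  t9 = b.b.0 | 0 | ((0 + 0 + b.0) | (0 | 0 | (0 + 0))) has moves =b=> t13, =b=> t15
  t10 = 0 | (b.0 + b.0 + b.0) | b.((0 + 0 + b.0) | (0 | 0 | (0 + 0))) has moves =b=> t14, =b=> t16
  t11 = b.0 | 0 | b.((0 + 0 + b.0) | (0 | 0 | (0 + 0))) has moves =b=> t15, =b=> t16
  t12 = b.0 | (b.0 + b.0 + b.0) | (0 | (0 | 0 | (0 + 0))) has moves =b=> t17, =b=> t18
  t13 = b.b.0 | 0 | (0 | (0 | 0 | (0 + 0))) has moves =b=> t18
  t14 = 0 | (b.0 + b.0 + b.0) | ((0 + 0 + b.0) | (0 | 0 | (0 + 0))) has moves =b=> t17, =b=> t19
  t15 = b.0 | 0 | ((0 + 0 + b.0) | (0 | 0 | (0 + 0))) has moves =b=> t18, =b=> t19
  t16 = 0 | 0 | b.((0 + 0 + b.0) | (0 | 0 | (0 + 0))) has moves =b=> t19
  t17 = 0 | (b.0 + b.0 + b.0) | (0 | (0 | 0 | (0 + 0))) has moves =b=> t20
  t18 = b.0 | 0 | (0 | (0 | 0 | (0 + 0))) has moves =b=> t20
  t19 = 0 | 0 | ((0 + 0 + b.0) | (0 | 0 | (0 + 0))) has moves =b=> t20
  t20 = 0 | 0 | (0 | (0 | 0 | (0 + 0))) has moves ·
Bisimilarity quotient blocks:
  B0 = {s0, t0}
  B1 = {s1, s2, t1, t2}
  B2 = {s3, s4, s5, s6, t3, t4, t5, t6}
  B3 = {s10, s11, s7, s8, s9, t10, t11, t7, t8, t9}
  B4 = {s12, s13, s14, s15, s16, t12, t13, t14, t15, t16}
  B5 = {s17, s18, s19, t17, t18, t19}
  B6 = {s20, t20}
s0 ∈ B0, t0 ∈ B0 → same block
Bisimilar ⇒ trace-equivalent.

traces(P) = traces(Q)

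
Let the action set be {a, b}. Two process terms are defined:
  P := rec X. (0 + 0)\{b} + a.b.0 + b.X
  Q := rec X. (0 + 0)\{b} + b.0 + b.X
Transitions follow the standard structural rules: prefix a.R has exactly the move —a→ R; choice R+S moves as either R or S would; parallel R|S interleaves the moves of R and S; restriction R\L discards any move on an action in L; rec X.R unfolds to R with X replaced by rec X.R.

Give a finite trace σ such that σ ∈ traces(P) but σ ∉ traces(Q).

LTS(P): 3 reachable states
  u0 = rec X. (0 + 0)\{b} + a.b.0 + b.X ⊢ =a=> u1, =b=> u0
  u1 = b.0 ⊢ =b=> u2
  u2 = 0 ⊢ ·
LTS(Q): 2 reachable states
  v0 = rec X. (0 + 0)\{b} + b.0 + b.X ⊢ =b=> v0, =b=> v1
  v1 = 0 ⊢ ·
Run σ = ⟨a⟩ on P: start {u0}
  [1] a ⇒ {u1}
  P completes σ.
Run σ = ⟨a⟩ on Q: start {v0}
  [1] a ⇒ ∅  — Q cannot continue

a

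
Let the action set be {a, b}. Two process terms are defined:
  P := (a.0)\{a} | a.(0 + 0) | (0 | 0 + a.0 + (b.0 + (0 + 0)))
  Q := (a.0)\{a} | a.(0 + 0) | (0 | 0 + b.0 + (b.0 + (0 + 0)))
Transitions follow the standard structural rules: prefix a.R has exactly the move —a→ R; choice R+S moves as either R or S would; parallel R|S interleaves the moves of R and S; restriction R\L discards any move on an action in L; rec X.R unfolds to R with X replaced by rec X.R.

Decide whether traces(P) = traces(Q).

LTS(P): 4 reachable states
  m0 = (a.0)\{a} | a.(0 + 0) | (0 | 0 + a.0 + (b.0 + (0 + 0))) :: -a-> m1, -a-> m2, -b-> m2
  m1 = (a.0)\{a} | (0 + 0) | (0 | 0 + a.0 + (b.0 + (0 + 0))) :: -a-> m3, -b-> m3
  m2 = (a.0)\{a} | a.(0 + 0) | 0 :: -a-> m3
  m3 = (a.0)\{a} | (0 + 0) | 0 :: deadlocked
LTS(Q): 4 reachable states
  n0 = (a.0)\{a} | a.(0 + 0) | (0 | 0 + b.0 + (b.0 + (0 + 0))) :: -a-> n1, -b-> n2
  n1 = (a.0)\{a} | (0 + 0) | (0 | 0 + b.0 + (b.0 + (0 + 0))) :: -b-> n3
  n2 = (a.0)\{a} | a.(0 + 0) | 0 :: -a-> n3
  n3 = (a.0)\{a} | (0 + 0) | 0 :: deadlocked
Executing aa from P (initial set {m0}):
  step 1 (a): {m1, m2}
  step 2 (a): {m3}
  ✓ P
Executing aa from Q (initial set {n0}):
  step 1 (a): {n1}
  step 2 (a): ∅  — Q cannot continue

traces(P) ≠ traces(Q) — witness ⟨aa⟩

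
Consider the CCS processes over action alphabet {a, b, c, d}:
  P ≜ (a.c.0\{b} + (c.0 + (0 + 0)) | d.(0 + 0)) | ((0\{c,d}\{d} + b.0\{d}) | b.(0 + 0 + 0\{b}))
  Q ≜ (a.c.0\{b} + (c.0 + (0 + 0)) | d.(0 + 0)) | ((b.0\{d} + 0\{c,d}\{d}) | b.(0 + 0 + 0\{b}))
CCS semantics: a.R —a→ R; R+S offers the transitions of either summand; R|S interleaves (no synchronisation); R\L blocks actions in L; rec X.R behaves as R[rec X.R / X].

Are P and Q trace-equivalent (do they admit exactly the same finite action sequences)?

trace-equivalent

LTS(P): 24 reachable states
  u0 = (a.c.0\{b} + (c.0 + (0 + 0)) | d.(0 + 0)) | ((0\{c,d}\{d} + b.0\{d}) | b.(0 + 0 + 0\{b})) :: -a-> u1, -b-> u2, -b-> u3, -c-> u4, -d-> u5
  u1 = c.0\{b} | ((0\{c,d}\{d} + b.0\{d}) | b.(0 + 0 + 0\{b})) :: -b-> u6, -b-> u7, -c-> u8
  u2 = (a.c.0\{b} + (c.0 + (0 + 0)) | d.(0 + 0)) | ((0\{c,d}\{d} + b.0\{d}) | (0 + 0 + 0\{b})) :: -a-> u6, -b-> u9, -c-> u10, -d-> u11
  u3 = (a.c.0\{b} + (c.0 + (0 + 0)) | d.(0 + 0)) | (0\{d} | b.(0 + 0 + 0\{b})) :: -a-> u7, -b-> u9, -c-> u12, -d-> u13
  u4 = 0 | d.(0 + 0) | ((0\{c,d}\{d} + b.0\{d}) | b.(0 + 0 + 0\{b})) :: -b-> u10, -b-> u12, -d-> u14
  u5 = (c.0 + (0 + 0)) | (0 + 0) | ((0\{c,d}\{d} + b.0\{d}) | b.(0 + 0 + 0\{b})) :: -b-> u11, -b-> u13, -c-> u14
  u6 = c.0\{b} | ((0\{c,d}\{d} + b.0\{d}) | (0 + 0 + 0\{b})) :: -b-> u15, -c-> u16
  u7 = c.0\{b} | (0\{d} | b.(0 + 0 + 0\{b})) :: -b-> u15, -c-> u17
  u8 = 0\{b} | ((0\{c,d}\{d} + b.0\{d}) | b.(0 + 0 + 0\{b})) :: -b-> u16, -b-> u17
  u9 = (a.c.0\{b} + (c.0 + (0 + 0)) | d.(0 + 0)) | (0\{d} | (0 + 0 + 0\{b})) :: -a-> u15, -c-> u18, -d-> u19
  u10 = 0 | d.(0 + 0) | ((0\{c,d}\{d} + b.0\{d}) | (0 + 0 + 0\{b})) :: -b-> u18, -d-> u20
  u11 = (c.0 + (0 + 0)) | (0 + 0) | ((0\{c,d}\{d} + b.0\{d}) | (0 + 0 + 0\{b})) :: -b-> u19, -c-> u20
  u12 = 0 | d.(0 + 0) | (0\{d} | b.(0 + 0 + 0\{b})) :: -b-> u18, -d-> u21
  u13 = (c.0 + (0 + 0)) | (0 + 0) | (0\{d} | b.(0 + 0 + 0\{b})) :: -b-> u19, -c-> u21
  u14 = 0 | (0 + 0) | ((0\{c,d}\{d} + b.0\{d}) | b.(0 + 0 + 0\{b})) :: -b-> u20, -b-> u21
  u15 = c.0\{b} | (0\{d} | (0 + 0 + 0\{b})) :: -c-> u22
  u16 = 0\{b} | ((0\{c,d}\{d} + b.0\{d}) | (0 + 0 + 0\{b})) :: -b-> u22
  u17 = 0\{b} | (0\{d} | b.(0 + 0 + 0\{b})) :: -b-> u22
  u18 = 0 | d.(0 + 0) | (0\{d} | (0 + 0 + 0\{b})) :: -d-> u23
  u19 = (c.0 + (0 + 0)) | (0 + 0) | (0\{d} | (0 + 0 + 0\{b})) :: -c-> u23
  u20 = 0 | (0 + 0) | ((0\{c,d}\{d} + b.0\{d}) | (0 + 0 + 0\{b})) :: -b-> u23
  u21 = 0 | (0 + 0) | (0\{d} | b.(0 + 0 + 0\{b})) :: -b-> u23
  u22 = 0\{b} | (0\{d} | (0 + 0 + 0\{b})) :: stopped
  u23 = 0 | (0 + 0) | (0\{d} | (0 + 0 + 0\{b})) :: stopped
LTS(Q): 24 reachable states
  v0 = (a.c.0\{b} + (c.0 + (0 + 0)) | d.(0 + 0)) | ((b.0\{d} + 0\{c,d}\{d}) | b.(0 + 0 + 0\{b})) :: -a-> v1, -b-> v2, -b-> v3, -c-> v4, -d-> v5
  v1 = c.0\{b} | ((b.0\{d} + 0\{c,d}\{d}) | b.(0 + 0 + 0\{b})) :: -b-> v6, -b-> v7, -c-> v8
  v2 = (a.c.0\{b} + (c.0 + (0 + 0)) | d.(0 + 0)) | ((b.0\{d} + 0\{c,d}\{d}) | (0 + 0 + 0\{b})) :: -a-> v6, -b-> v9, -c-> v10, -d-> v11
  v3 = (a.c.0\{b} + (c.0 + (0 + 0)) | d.(0 + 0)) | (0\{d} | b.(0 + 0 + 0\{b})) :: -a-> v7, -b-> v9, -c-> v12, -d-> v13
  v4 = 0 | d.(0 + 0) | ((b.0\{d} + 0\{c,d}\{d}) | b.(0 + 0 + 0\{b})) :: -b-> v10, -b-> v12, -d-> v14
  v5 = (c.0 + (0 + 0)) | (0 + 0) | ((b.0\{d} + 0\{c,d}\{d}) | b.(0 + 0 + 0\{b})) :: -b-> v11, -b-> v13, -c-> v14
  v6 = c.0\{b} | ((b.0\{d} + 0\{c,d}\{d}) | (0 + 0 + 0\{b})) :: -b-> v15, -c-> v16
  v7 = c.0\{b} | (0\{d} | b.(0 + 0 + 0\{b})) :: -b-> v15, -c-> v17
  v8 = 0\{b} | ((b.0\{d} + 0\{c,d}\{d}) | b.(0 + 0 + 0\{b})) :: -b-> v16, -b-> v17
  v9 = (a.c.0\{b} + (c.0 + (0 + 0)) | d.(0 + 0)) | (0\{d} | (0 + 0 + 0\{b})) :: -a-> v15, -c-> v18, -d-> v19
  v10 = 0 | d.(0 + 0) | ((b.0\{d} + 0\{c,d}\{d}) | (0 + 0 + 0\{b})) :: -b-> v18, -d-> v20
  v11 = (c.0 + (0 + 0)) | (0 + 0) | ((b.0\{d} + 0\{c,d}\{d}) | (0 + 0 + 0\{b})) :: -b-> v19, -c-> v20
  v12 = 0 | d.(0 + 0) | (0\{d} | b.(0 + 0 + 0\{b})) :: -b-> v18, -d-> v21
  v13 = (c.0 + (0 + 0)) | (0 + 0) | (0\{d} | b.(0 + 0 + 0\{b})) :: -b-> v19, -c-> v21
  v14 = 0 | (0 + 0) | ((b.0\{d} + 0\{c,d}\{d}) | b.(0 + 0 + 0\{b})) :: -b-> v20, -b-> v21
  v15 = c.0\{b} | (0\{d} | (0 + 0 + 0\{b})) :: -c-> v22
  v16 = 0\{b} | ((b.0\{d} + 0\{c,d}\{d}) | (0 + 0 + 0\{b})) :: -b-> v22
  v17 = 0\{b} | (0\{d} | b.(0 + 0 + 0\{b})) :: -b-> v22
  v18 = 0 | d.(0 + 0) | (0\{d} | (0 + 0 + 0\{b})) :: -d-> v23
  v19 = (c.0 + (0 + 0)) | (0 + 0) | (0\{d} | (0 + 0 + 0\{b})) :: -c-> v23
  v20 = 0 | (0 + 0) | ((b.0\{d} + 0\{c,d}\{d}) | (0 + 0 + 0\{b})) :: -b-> v23
  v21 = 0 | (0 + 0) | (0\{d} | b.(0 + 0 + 0\{b})) :: -b-> v23
  v22 = 0\{b} | (0\{d} | (0 + 0 + 0\{b})) :: stopped
  v23 = 0 | (0 + 0) | (0\{d} | (0 + 0 + 0\{b})) :: stopped
Coarsest stable partition (strong bisimilarity classes):
  B0 = {u0, v0}
  B1 = {u4, v4}
  B2 = {u10, u12, v10, v12}
  B3 = {u18, v18}
  B4 = {u22, u23, v22, v23}
  B5 = {u16, u17, u20, u21, v16, v17, v20, v21}
  B6 = {u14, u8, v14, v8}
  B7 = {u1, u5, v1, v5}
  B8 = {u11, u13, u6, u7, v11, v13, v6, v7}
  B9 = {u15, u19, v15, v19}
  B10 = {u2, u3, v2, v3}
  B11 = {u9, v9}
u0 ∈ B0, v0 ∈ B0 → same block
Bisimilar ⇒ trace-equivalent.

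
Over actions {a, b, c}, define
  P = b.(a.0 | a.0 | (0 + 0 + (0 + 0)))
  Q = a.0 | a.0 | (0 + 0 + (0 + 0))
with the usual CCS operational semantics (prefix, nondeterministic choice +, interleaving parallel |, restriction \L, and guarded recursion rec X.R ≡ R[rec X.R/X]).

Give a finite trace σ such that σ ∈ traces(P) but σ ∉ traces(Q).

b

P's transition system — 5 states:
  u0 = b.(a.0 | a.0 | (0 + 0 + (0 + 0))) has moves =b=> u1
  u1 = a.0 | a.0 | (0 + 0 + (0 + 0)) has moves =a=> u2, =a=> u3
  u2 = 0 | a.0 | (0 + 0 + (0 + 0)) has moves =a=> u4
  u3 = a.0 | 0 | (0 + 0 + (0 + 0)) has moves =a=> u4
  u4 = 0 | 0 | (0 + 0 + (0 + 0)) has moves deadlocked
Q's transition system — 4 states:
  v0 = a.0 | a.0 | (0 + 0 + (0 + 0)) has moves =a=> v1, =a=> v2
  v1 = 0 | a.0 | (0 + 0 + (0 + 0)) has moves =a=> v3
  v2 = a.0 | 0 | (0 + 0 + (0 + 0)) has moves =a=> v3
  v3 = 0 | 0 | (0 + 0 + (0 + 0)) has moves deadlocked
Executing b from P (initial set {u0}):
  after b @ step 1: {u1}
  ✓ P
Executing b from Q (initial set {v0}):
  after b @ step 1: no successor for Q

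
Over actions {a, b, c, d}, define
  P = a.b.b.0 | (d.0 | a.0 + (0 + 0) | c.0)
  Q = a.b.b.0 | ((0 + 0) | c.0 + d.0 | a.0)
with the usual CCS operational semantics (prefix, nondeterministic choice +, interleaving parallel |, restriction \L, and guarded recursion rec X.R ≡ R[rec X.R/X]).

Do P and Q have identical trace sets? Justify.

trace-equivalent

P's transition system — 20 states:
  m0 = a.b.b.0 | (d.0 | a.0 + (0 + 0) | c.0) has moves --a--▸ m1, --a--▸ m2, --c--▸ m3, --d--▸ m4
  m1 = a.b.b.0 | (d.0 | 0) has moves --a--▸ m5, --d--▸ m6
  m2 = b.b.0 | (d.0 | a.0 + (0 + 0) | c.0) has moves --a--▸ m5, --b--▸ m7, --c--▸ m8, --d--▸ m9
  m3 = a.b.b.0 | ((0 + 0) | 0) has moves --a--▸ m8
  m4 = a.b.b.0 | (0 | a.0) has moves --a--▸ m6, --a--▸ m9
  m5 = b.b.0 | (d.0 | 0) has moves --b--▸ m10, --d--▸ m11
  m6 = a.b.b.0 | (0 | 0) has moves --a--▸ m11
  m7 = b.0 | (d.0 | a.0 + (0 + 0) | c.0) has moves --a--▸ m10, --b--▸ m12, --c--▸ m13, --d--▸ m14
  m8 = b.b.0 | ((0 + 0) | 0) has moves --b--▸ m13
  m9 = b.b.0 | (0 | a.0) has moves --a--▸ m11, --b--▸ m14
  m10 = b.0 | (d.0 | 0) has moves --b--▸ m15, --d--▸ m16
  m11 = b.b.0 | (0 | 0) has moves --b--▸ m16
  m12 = 0 | (d.0 | a.0 + (0 + 0) | c.0) has moves --a--▸ m15, --c--▸ m17, --d--▸ m18
  m13 = b.0 | ((0 + 0) | 0) has moves --b--▸ m17
  m14 = b.0 | (0 | a.0) has moves --a--▸ m16, --b--▸ m18
  m15 = 0 | (d.0 | 0) has moves --d--▸ m19
  m16 = b.0 | (0 | 0) has moves --b--▸ m19
  m17 = 0 | ((0 + 0) | 0) has moves stopped
  m18 = 0 | (0 | a.0) has moves --a--▸ m19
  m19 = 0 | (0 | 0) has moves stopped
Q's transition system — 20 states:
  n0 = a.b.b.0 | ((0 + 0) | c.0 + d.0 | a.0) has moves --a--▸ n1, --a--▸ n2, --c--▸ n3, --d--▸ n4
  n1 = a.b.b.0 | (d.0 | 0) has moves --a--▸ n5, --d--▸ n6
  n2 = b.b.0 | ((0 + 0) | c.0 + d.0 | a.0) has moves --a--▸ n5, --b--▸ n7, --c--▸ n8, --d--▸ n9
  n3 = a.b.b.0 | ((0 + 0) | 0) has moves --a--▸ n8
  n4 = a.b.b.0 | (0 | a.0) has moves --a--▸ n6, --a--▸ n9
  n5 = b.b.0 | (d.0 | 0) has moves --b--▸ n10, --d--▸ n11
  n6 = a.b.b.0 | (0 | 0) has moves --a--▸ n11
  n7 = b.0 | ((0 + 0) | c.0 + d.0 | a.0) has moves --a--▸ n10, --b--▸ n12, --c--▸ n13, --d--▸ n14
  n8 = b.b.0 | ((0 + 0) | 0) has moves --b--▸ n13
  n9 = b.b.0 | (0 | a.0) has moves --a--▸ n11, --b--▸ n14
  n10 = b.0 | (d.0 | 0) has moves --b--▸ n15, --d--▸ n16
  n11 = b.b.0 | (0 | 0) has moves --b--▸ n16
  n12 = 0 | ((0 + 0) | c.0 + d.0 | a.0) has moves --a--▸ n15, --c--▸ n17, --d--▸ n18
  n13 = b.0 | ((0 + 0) | 0) has moves --b--▸ n17
  n14 = b.0 | (0 | a.0) has moves --a--▸ n16, --b--▸ n18
  n15 = 0 | (d.0 | 0) has moves --d--▸ n19
  n16 = b.0 | (0 | 0) has moves --b--▸ n19
  n17 = 0 | ((0 + 0) | 0) has moves stopped
  n18 = 0 | (0 | a.0) has moves --a--▸ n19
  n19 = 0 | (0 | 0) has moves stopped
Partition-refinement fixed point:
  B0 = {m0, n0}
  B1 = {m3, m6, n3, n6}
  B2 = {m11, m8, n11, n8}
  B3 = {m13, m16, n13, n16}
  B4 = {m17, m19, n17, n19}
  B5 = {m1, n1}
  B6 = {m5, n5}
  B7 = {m10, n10}
  B8 = {m15, n15}
  B9 = {m4, n4}
  B10 = {m9, n9}
  B11 = {m14, n14}
  B12 = {m18, n18}
  B13 = {m2, n2}
  B14 = {m7, n7}
  B15 = {m12, n12}
m0 ∈ B0, n0 ∈ B0 → same block
Bisimilar ⇒ trace-equivalent.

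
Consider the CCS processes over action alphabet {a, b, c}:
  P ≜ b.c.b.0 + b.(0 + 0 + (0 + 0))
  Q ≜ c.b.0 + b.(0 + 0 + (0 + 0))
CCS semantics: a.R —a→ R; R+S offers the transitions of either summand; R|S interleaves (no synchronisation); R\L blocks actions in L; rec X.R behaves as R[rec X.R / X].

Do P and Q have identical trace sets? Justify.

LTS(P): 5 reachable states
  m0 = b.c.b.0 + b.(0 + 0 + (0 + 0)) :: --b--▸ m1, --b--▸ m2
  m1 = 0 + 0 + (0 + 0) :: (no moves)
  m2 = c.b.0 :: --c--▸ m3
  m3 = b.0 :: --b--▸ m4
  m4 = 0 :: (no moves)
LTS(Q): 4 reachable states
  n0 = c.b.0 + b.(0 + 0 + (0 + 0)) :: --b--▸ n1, --c--▸ n2
  n1 = 0 + 0 + (0 + 0) :: (no moves)
  n2 = b.0 :: --b--▸ n3
  n3 = 0 :: (no moves)
Run σ = ⟨bc⟩ on P: start {m0}
  after b @ step 1: {m1, m2}
  after c @ step 2: {m3}
  P completes σ.
Run σ = ⟨bc⟩ on Q: start {n0}
  after b @ step 1: {n1}
  after c @ step 2: ∅ (Q stuck)

NO — witness ⟨bc⟩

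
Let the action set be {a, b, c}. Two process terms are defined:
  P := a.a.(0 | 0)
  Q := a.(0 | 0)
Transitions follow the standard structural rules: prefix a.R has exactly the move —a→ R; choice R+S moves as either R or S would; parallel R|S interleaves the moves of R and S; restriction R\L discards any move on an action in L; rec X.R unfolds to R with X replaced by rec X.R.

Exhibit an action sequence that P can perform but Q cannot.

Reachable graph of P (3 states):
  m0 = a.a.(0 | 0) | =a=> m1
  m1 = a.(0 | 0) | =a=> m2
  m2 = 0 | 0 | stopped
Reachable graph of Q (2 states):
  n0 = a.(0 | 0) | =a=> n1
  n1 = 0 | 0 | stopped
Trace ⟨aa⟩ through P, begin at {m0}:
  after a @ step 1: {m1}
  after a @ step 2: {m2}
  ✓ P
Trace ⟨aa⟩ through Q, begin at {n0}:
  after a @ step 1: {n1}
  after a @ step 2: no successor for Q

aa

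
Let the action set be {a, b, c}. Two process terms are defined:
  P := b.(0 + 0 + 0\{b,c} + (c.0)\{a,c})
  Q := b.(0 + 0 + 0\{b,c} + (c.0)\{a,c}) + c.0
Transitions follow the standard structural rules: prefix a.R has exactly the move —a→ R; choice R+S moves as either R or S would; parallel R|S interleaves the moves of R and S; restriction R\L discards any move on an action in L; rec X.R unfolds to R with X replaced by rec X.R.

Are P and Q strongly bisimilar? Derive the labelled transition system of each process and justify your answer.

P's transition system — 2 states:
  p0 = b.(0 + 0 + 0\{b,c} + (c.0)\{a,c}) → —b→ p1
  p1 = 0 + 0 + 0\{b,c} + (c.0)\{a,c} → (no moves)
Q's transition system — 3 states:
  q0 = b.(0 + 0 + 0\{b,c} + (c.0)\{a,c}) + c.0 → —b→ q1, —c→ q2
  q1 = 0 + 0 + 0\{b,c} + (c.0)\{a,c} → (no moves)
  q2 = 0 → (no moves)
Bisimilarity quotient blocks:
  B0 = {p0}
  B1 = {p1, q1, q2}
  B2 = {q0}
p0 ∈ B0, q0 ∈ B2 → different blocks

P ≁ Q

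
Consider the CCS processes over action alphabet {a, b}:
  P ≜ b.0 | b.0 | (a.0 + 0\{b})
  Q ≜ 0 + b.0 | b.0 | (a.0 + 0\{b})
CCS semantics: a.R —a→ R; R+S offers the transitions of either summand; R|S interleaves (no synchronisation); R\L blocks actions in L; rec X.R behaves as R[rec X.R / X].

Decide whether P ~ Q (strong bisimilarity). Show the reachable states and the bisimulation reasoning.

LTS(P): 8 reachable states
  u0 = b.0 | b.0 | (a.0 + 0\{b}) ⊢ =a=> u1, =b=> u2, =b=> u3
  u1 = b.0 | b.0 | 0 ⊢ =b=> u4, =b=> u5
  u2 = 0 | b.0 | (a.0 + 0\{b}) ⊢ =a=> u4, =b=> u6
  u3 = b.0 | 0 | (a.0 + 0\{b}) ⊢ =a=> u5, =b=> u6
  u4 = 0 | b.0 | 0 ⊢ =b=> u7
  u5 = b.0 | 0 | 0 ⊢ =b=> u7
  u6 = 0 | 0 | (a.0 + 0\{b}) ⊢ =a=> u7
  u7 = 0 | 0 | 0 ⊢ stopped
LTS(Q): 8 reachable states
  v0 = 0 + b.0 | b.0 | (a.0 + 0\{b}) ⊢ =a=> v1, =b=> v2, =b=> v3
  v1 = b.0 | b.0 | 0 ⊢ =b=> v4, =b=> v5
  v2 = 0 | b.0 | (a.0 + 0\{b}) ⊢ =a=> v4, =b=> v6
  v3 = b.0 | 0 | (a.0 + 0\{b}) ⊢ =a=> v5, =b=> v6
  v4 = 0 | b.0 | 0 ⊢ =b=> v7
  v5 = b.0 | 0 | 0 ⊢ =b=> v7
  v6 = 0 | 0 | (a.0 + 0\{b}) ⊢ =a=> v7
  v7 = 0 | 0 | 0 ⊢ stopped
Coarsest stable partition (strong bisimilarity classes):
  B0 = {u0, v0}
  B1 = {u1, v1}
  B2 = {u4, u5, v4, v5}
  B3 = {u7, v7}
  B4 = {u2, u3, v2, v3}
  B5 = {u6, v6}
u0 ∈ B0, v0 ∈ B0 → same block

P ~ Q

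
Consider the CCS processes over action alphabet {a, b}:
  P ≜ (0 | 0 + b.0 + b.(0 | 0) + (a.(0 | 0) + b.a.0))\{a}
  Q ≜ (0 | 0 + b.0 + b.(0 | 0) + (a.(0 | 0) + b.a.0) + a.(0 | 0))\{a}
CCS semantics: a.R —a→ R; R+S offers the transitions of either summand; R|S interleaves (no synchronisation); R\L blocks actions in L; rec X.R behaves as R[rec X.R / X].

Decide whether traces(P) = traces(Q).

LTS(P): 4 reachable states
  u0 = (0 | 0 + b.0 + b.(0 | 0) + (a.(0 | 0) + b.a.0))\{a} :: --b--▸ u1, --b--▸ u2, --b--▸ u3
  u1 = (0 | 0)\{a} :: ∅
  u2 = (a.0)\{a} :: ∅
  u3 = 0\{a} :: ∅
LTS(Q): 4 reachable states
  v0 = (0 | 0 + b.0 + b.(0 | 0) + (a.(0 | 0) + b.a.0) + a.(0 | 0))\{a} :: --b--▸ v1, --b--▸ v2, --b--▸ v3
  v1 = (0 | 0)\{a} :: ∅
  v2 = (a.0)\{a} :: ∅
  v3 = 0\{a} :: ∅
Partition-refinement fixed point:
  B0 = {u0, v0}
  B1 = {u1, u2, u3, v1, v2, v3}
u0 ∈ B0, v0 ∈ B0 → same block
Bisimilar ⇒ trace-equivalent.

traces(P) = traces(Q)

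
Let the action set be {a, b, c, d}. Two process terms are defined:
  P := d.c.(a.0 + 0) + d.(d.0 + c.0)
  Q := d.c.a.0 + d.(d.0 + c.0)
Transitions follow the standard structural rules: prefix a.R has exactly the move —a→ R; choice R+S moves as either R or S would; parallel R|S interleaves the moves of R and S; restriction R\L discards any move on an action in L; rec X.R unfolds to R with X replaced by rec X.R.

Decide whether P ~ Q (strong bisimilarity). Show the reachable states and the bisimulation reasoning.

LTS(P): 5 reachable states
  m0 = d.c.(a.0 + 0) + d.(d.0 + c.0) :: --d--▸ m1, --d--▸ m2
  m1 = c.(a.0 + 0) :: --c--▸ m3
  m2 = d.0 + c.0 :: --c--▸ m4, --d--▸ m4
  m3 = a.0 + 0 :: --a--▸ m4
  m4 = 0 :: (no moves)
LTS(Q): 5 reachable states
  n0 = d.c.a.0 + d.(d.0 + c.0) :: --d--▸ n1, --d--▸ n2
  n1 = c.a.0 :: --c--▸ n3
  n2 = d.0 + c.0 :: --c--▸ n4, --d--▸ n4
  n3 = a.0 :: --a--▸ n4
  n4 = 0 :: (no moves)
Partition-refinement fixed point:
  B0 = {m0, n0}
  B1 = {m1, n1}
  B2 = {m3, n3}
  B3 = {m4, n4}
  B4 = {m2, n2}
m0 ∈ B0, n0 ∈ B0 → same block

YES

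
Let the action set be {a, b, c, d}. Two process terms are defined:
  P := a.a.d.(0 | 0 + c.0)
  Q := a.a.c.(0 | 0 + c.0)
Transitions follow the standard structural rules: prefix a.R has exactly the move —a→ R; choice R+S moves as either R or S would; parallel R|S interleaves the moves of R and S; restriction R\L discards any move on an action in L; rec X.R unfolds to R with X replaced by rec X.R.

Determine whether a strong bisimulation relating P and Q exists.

NO

Reachable graph of P (5 states):
  p0 = a.a.d.(0 | 0 + c.0) | ··a··> p1
  p1 = a.d.(0 | 0 + c.0) | ··a··> p2
  p2 = d.(0 | 0 + c.0) | ··d··> p3
  p3 = 0 | 0 + c.0 | ··c··> p4
  p4 = 0 | (no moves)
Reachable graph of Q (5 states):
  q0 = a.a.c.(0 | 0 + c.0) | ··a··> q1
  q1 = a.c.(0 | 0 + c.0) | ··a··> q2
  q2 = c.(0 | 0 + c.0) | ··c··> q3
  q3 = 0 | 0 + c.0 | ··c··> q4
  q4 = 0 | (no moves)
Bisimilarity quotient blocks:
  B0 = {p0}
  B1 = {p1}
  B2 = {p2}
  B3 = {p3, q3}
  B4 = {p4, q4}
  B5 = {q0}
  B6 = {q1}
  B7 = {q2}
p0 ∈ B0, q0 ∈ B5 → different blocks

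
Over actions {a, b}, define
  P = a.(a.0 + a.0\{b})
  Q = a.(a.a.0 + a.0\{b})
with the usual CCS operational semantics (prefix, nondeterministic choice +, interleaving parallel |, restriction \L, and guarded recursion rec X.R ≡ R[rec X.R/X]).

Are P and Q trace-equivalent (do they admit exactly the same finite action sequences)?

P's transition system — 4 states:
  m0 = a.(a.0 + a.0\{b}) has moves -a-> m1
  m1 = a.0 + a.0\{b} has moves -a-> m2, -a-> m3
  m2 = 0 has moves (no moves)
  m3 = 0\{b} has moves (no moves)
Q's transition system — 5 states:
  n0 = a.(a.a.0 + a.0\{b}) has moves -a-> n1
  n1 = a.a.0 + a.0\{b} has moves -a-> n2, -a-> n3
  n2 = 0\{b} has moves (no moves)
  n3 = a.0 has moves -a-> n4
  n4 = 0 has moves (no moves)
Run σ = ⟨aaa⟩ on Q: start {n0}
  step 1 (a): {n1}
  step 2 (a): {n2, n3}
  step 3 (a): {n4}
  Q completes σ.
Run σ = ⟨aaa⟩ on P: start {m0}
  step 1 (a): {m1}
  step 2 (a): {m2, m3}
  step 3 (a): no successor for P

NO — witness ⟨aaa⟩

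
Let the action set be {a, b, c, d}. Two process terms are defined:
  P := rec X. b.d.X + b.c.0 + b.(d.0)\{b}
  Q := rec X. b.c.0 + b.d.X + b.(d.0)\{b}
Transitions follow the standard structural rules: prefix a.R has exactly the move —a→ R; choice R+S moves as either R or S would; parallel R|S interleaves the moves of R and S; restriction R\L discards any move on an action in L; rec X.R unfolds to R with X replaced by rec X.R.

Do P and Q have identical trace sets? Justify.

LTS(P): 6 reachable states
  m0 = rec X. b.d.X + b.c.0 + b.(d.0)\{b} has moves ··b··> m1, ··b··> m2, ··b··> m3
  m1 = (d.0)\{b} has moves ··d··> m4
  m2 = c.0 has moves ··c··> m5
  m3 = d.(rec X. b.d.X + b.c.0 + b.(d.0)\{b}) has moves ··d··> m0
  m4 = 0\{b} has moves ∅
  m5 = 0 has moves ∅
LTS(Q): 6 reachable states
  n0 = rec X. b.c.0 + b.d.X + b.(d.0)\{b} has moves ··b··> n1, ··b··> n2, ··b··> n3
  n1 = (d.0)\{b} has moves ··d··> n4
  n2 = c.0 has moves ··c··> n5
  n3 = d.(rec X. b.c.0 + b.d.X + b.(d.0)\{b}) has moves ··d··> n0
  n4 = 0\{b} has moves ∅
  n5 = 0 has moves ∅
Bisimilarity quotient blocks:
  B0 = {m0, n0}
  B1 = {m2, n2}
  B2 = {m4, m5, n4, n5}
  B3 = {m1, n1}
  B4 = {m3, n3}
m0 ∈ B0, n0 ∈ B0 → same block
Bisimilar ⇒ trace-equivalent.

trace-equivalent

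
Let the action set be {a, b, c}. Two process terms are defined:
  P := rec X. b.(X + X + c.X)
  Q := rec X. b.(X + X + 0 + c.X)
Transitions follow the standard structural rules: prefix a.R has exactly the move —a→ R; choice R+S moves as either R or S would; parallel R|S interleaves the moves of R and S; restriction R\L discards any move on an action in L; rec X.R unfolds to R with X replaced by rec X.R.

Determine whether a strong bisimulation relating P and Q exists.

P's transition system — 2 states:
  m0 = rec X. b.(X + X + c.X) → =b=> m1
  m1 = (rec X. b.(X + X + c.X)) + (rec X. b.(X + X + c.X)) + c.(rec X. b.(X + X + c.X)) → =b=> m1, =c=> m0
Q's transition system — 2 states:
  n0 = rec X. b.(X + X + 0 + c.X) → =b=> n1
  n1 = (rec X. b.(X + X + 0 + c.X)) + (rec X. b.(X + X + 0 + c.X)) + 0 + c.(rec X. b.(X + X + 0 + c.X)) → =b=> n1, =c=> n0
Bisimilarity quotient blocks:
  B0 = {m0, n0}
  B1 = {m1, n1}
m0 ∈ B0, n0 ∈ B0 → same block

YES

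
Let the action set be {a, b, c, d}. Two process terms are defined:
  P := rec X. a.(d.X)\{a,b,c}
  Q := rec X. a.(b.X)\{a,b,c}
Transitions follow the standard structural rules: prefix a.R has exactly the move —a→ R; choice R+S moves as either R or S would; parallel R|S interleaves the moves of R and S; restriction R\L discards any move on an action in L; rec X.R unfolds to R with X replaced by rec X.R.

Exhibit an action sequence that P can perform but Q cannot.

ad

LTS(P): 3 reachable states
  m0 = rec X. a.(d.X)\{a,b,c} :: --a--▸ m1
  m1 = (d.(rec X. a.(d.X)\{a,b,c}))\{a,b,c} :: --d--▸ m2
  m2 = (rec X. a.(d.X)\{a,b,c})\{a,b,c} :: ·
LTS(Q): 2 reachable states
  n0 = rec X. a.(b.X)\{a,b,c} :: --a--▸ n1
  n1 = (b.(rec X. a.(b.X)\{a,b,c}))\{a,b,c} :: ·
Executing ad from P (initial set {m0}):
  [1] a ⇒ {m1}
  [2] d ⇒ {m2}
  P completes σ.
Executing ad from Q (initial set {n0}):
  [1] a ⇒ {n1}
  [2] d ⇒ ∅ (Q stuck)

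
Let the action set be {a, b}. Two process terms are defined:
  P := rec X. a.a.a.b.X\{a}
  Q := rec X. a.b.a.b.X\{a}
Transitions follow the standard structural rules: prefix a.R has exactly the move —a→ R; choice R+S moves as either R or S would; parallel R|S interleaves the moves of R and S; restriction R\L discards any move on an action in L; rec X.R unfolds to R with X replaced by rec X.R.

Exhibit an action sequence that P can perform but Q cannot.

aa

LTS(P): 5 reachable states
  s0 = rec X. a.a.a.b.X\{a} has moves —a→ s1
  s1 = a.a.b.(rec X. a.a.a.b.X\{a})\{a} has moves —a→ s2
  s2 = a.b.(rec X. a.a.a.b.X\{a})\{a} has moves —a→ s3
  s3 = b.(rec X. a.a.a.b.X\{a})\{a} has moves —b→ s4
  s4 = (rec X. a.a.a.b.X\{a})\{a} has moves stopped
LTS(Q): 5 reachable states
  t0 = rec X. a.b.a.b.X\{a} has moves —a→ t1
  t1 = b.a.b.(rec X. a.b.a.b.X\{a})\{a} has moves —b→ t2
  t2 = a.b.(rec X. a.b.a.b.X\{a})\{a} has moves —a→ t3
  t3 = b.(rec X. a.b.a.b.X\{a})\{a} has moves —b→ t4
  t4 = (rec X. a.b.a.b.X\{a})\{a} has moves stopped
Trace ⟨aa⟩ through P, begin at {s0}:
  after a @ step 1: {s1}
  after a @ step 2: {s2}
  — P admits the full trace.
Trace ⟨aa⟩ through Q, begin at {t0}:
  after a @ step 1: {t1}
  after a @ step 2: ∅ (Q stuck)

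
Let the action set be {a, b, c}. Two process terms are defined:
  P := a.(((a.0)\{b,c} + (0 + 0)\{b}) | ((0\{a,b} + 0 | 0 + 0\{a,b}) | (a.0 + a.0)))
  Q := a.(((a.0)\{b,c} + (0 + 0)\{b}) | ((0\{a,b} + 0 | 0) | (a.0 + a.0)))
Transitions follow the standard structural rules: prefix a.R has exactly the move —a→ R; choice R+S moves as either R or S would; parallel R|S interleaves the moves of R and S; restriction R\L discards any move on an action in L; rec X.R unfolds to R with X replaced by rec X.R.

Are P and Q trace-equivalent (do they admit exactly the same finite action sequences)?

P's transition system — 5 states:
  u0 = a.(((a.0)\{b,c} + (0 + 0)\{b}) | ((0\{a,b} + 0 | 0 + 0\{a,b}) | (a.0 + a.0))) ⊢ =a=> u1
  u1 = ((a.0)\{b,c} + (0 + 0)\{b}) | ((0\{a,b} + 0 | 0 + 0\{a,b}) | (a.0 + a.0)) ⊢ =a=> u2, =a=> u3
  u2 = ((a.0)\{b,c} + (0 + 0)\{b}) | ((0\{a,b} + 0 | 0 + 0\{a,b}) | 0) ⊢ =a=> u4
  u3 = 0\{b,c} | ((0\{a,b} + 0 | 0 + 0\{a,b}) | (a.0 + a.0)) ⊢ =a=> u4
  u4 = 0\{b,c} | ((0\{a,b} + 0 | 0 + 0\{a,b}) | 0) ⊢ ∅
Q's transition system — 5 states:
  v0 = a.(((a.0)\{b,c} + (0 + 0)\{b}) | ((0\{a,b} + 0 | 0) | (a.0 + a.0))) ⊢ =a=> v1
  v1 = ((a.0)\{b,c} + (0 + 0)\{b}) | ((0\{a,b} + 0 | 0) | (a.0 + a.0)) ⊢ =a=> v2, =a=> v3
  v2 = ((a.0)\{b,c} + (0 + 0)\{b}) | ((0\{a,b} + 0 | 0) | 0) ⊢ =a=> v4
  v3 = 0\{b,c} | ((0\{a,b} + 0 | 0) | (a.0 + a.0)) ⊢ =a=> v4
  v4 = 0\{b,c} | ((0\{a,b} + 0 | 0) | 0) ⊢ ∅
Coarsest stable partition (strong bisimilarity classes):
  B0 = {u0, v0}
  B1 = {u1, v1}
  B2 = {u2, u3, v2, v3}
  B3 = {u4, v4}
u0 ∈ B0, v0 ∈ B0 → same block
Bisimilar ⇒ trace-equivalent.

traces(P) = traces(Q)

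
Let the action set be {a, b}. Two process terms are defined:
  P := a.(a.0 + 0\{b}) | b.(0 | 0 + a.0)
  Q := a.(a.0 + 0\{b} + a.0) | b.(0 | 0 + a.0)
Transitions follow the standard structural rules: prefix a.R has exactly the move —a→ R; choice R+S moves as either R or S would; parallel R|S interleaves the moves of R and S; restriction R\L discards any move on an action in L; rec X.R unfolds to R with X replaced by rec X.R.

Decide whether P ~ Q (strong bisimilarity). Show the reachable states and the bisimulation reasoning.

P ~ Q

P's transition system — 9 states:
  s0 = a.(a.0 + 0\{b}) | b.(0 | 0 + a.0) :: ··a··> s1, ··b··> s2
  s1 = (a.0 + 0\{b}) | b.(0 | 0 + a.0) :: ··a··> s3, ··b··> s4
  s2 = a.(a.0 + 0\{b}) | (0 | 0 + a.0) :: ··a··> s4, ··a··> s5
  s3 = 0 | b.(0 | 0 + a.0) :: ··b··> s6
  s4 = (a.0 + 0\{b}) | (0 | 0 + a.0) :: ··a··> s6, ··a··> s7
  s5 = a.(a.0 + 0\{b}) | 0 :: ··a··> s7
  s6 = 0 | (0 | 0 + a.0) :: ··a··> s8
  s7 = (a.0 + 0\{b}) | 0 :: ··a··> s8
  s8 = 0 | 0 :: ∅
Q's transition system — 9 states:
  t0 = a.(a.0 + 0\{b} + a.0) | b.(0 | 0 + a.0) :: ··a··> t1, ··b··> t2
  t1 = (a.0 + 0\{b} + a.0) | b.(0 | 0 + a.0) :: ··a··> t3, ··b··> t4
  t2 = a.(a.0 + 0\{b} + a.0) | (0 | 0 + a.0) :: ··a··> t4, ··a··> t5
  t3 = 0 | b.(0 | 0 + a.0) :: ··b··> t6
  t4 = (a.0 + 0\{b} + a.0) | (0 | 0 + a.0) :: ··a··> t6, ··a··> t7
  t5 = a.(a.0 + 0\{b} + a.0) | 0 :: ··a··> t7
  t6 = 0 | (0 | 0 + a.0) :: ··a··> t8
  t7 = (a.0 + 0\{b} + a.0) | 0 :: ··a··> t8
  t8 = 0 | 0 :: ∅
Partition-refinement fixed point:
  B0 = {s0, t0}
  B1 = {s2, t2}
  B2 = {s4, s5, t4, t5}
  B3 = {s6, s7, t6, t7}
  B4 = {s8, t8}
  B5 = {s1, t1}
  B6 = {s3, t3}
s0 ∈ B0, t0 ∈ B0 → same block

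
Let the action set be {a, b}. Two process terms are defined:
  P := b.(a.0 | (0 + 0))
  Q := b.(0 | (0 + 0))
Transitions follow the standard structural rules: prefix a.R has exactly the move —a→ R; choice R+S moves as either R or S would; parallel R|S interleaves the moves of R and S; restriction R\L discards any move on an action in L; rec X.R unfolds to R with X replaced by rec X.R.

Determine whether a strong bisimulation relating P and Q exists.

P ≁ Q

LTS(P): 3 reachable states
  p0 = b.(a.0 | (0 + 0)) ⊢ ··b··> p1
  p1 = a.0 | (0 + 0) ⊢ ··a··> p2
  p2 = 0 | (0 + 0) ⊢ deadlocked
LTS(Q): 2 reachable states
  q0 = b.(0 | (0 + 0)) ⊢ ··b··> q1
  q1 = 0 | (0 + 0) ⊢ deadlocked
Partition-refinement fixed point:
  B0 = {p0}
  B1 = {p1}
  B2 = {p2, q1}
  B3 = {q0}
p0 ∈ B0, q0 ∈ B3 → different blocks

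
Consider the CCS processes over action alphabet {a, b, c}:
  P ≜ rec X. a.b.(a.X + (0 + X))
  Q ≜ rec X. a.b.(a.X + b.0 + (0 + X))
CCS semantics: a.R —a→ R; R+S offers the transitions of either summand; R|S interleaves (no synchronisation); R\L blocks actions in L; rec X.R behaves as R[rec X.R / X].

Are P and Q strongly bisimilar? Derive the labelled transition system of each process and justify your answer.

P's transition system — 3 states:
  s0 = rec X. a.b.(a.X + (0 + X)) | -a-> s1
  s1 = b.(a.(rec X. a.b.(a.X + (0 + X))) + (0 + (rec X. a.b.(a.X + (0 + X))))) | -b-> s2
  s2 = a.(rec X. a.b.(a.X + (0 + X))) + (0 + (rec X. a.b.(a.X + (0 + X)))) | -a-> s0, -a-> s1
Q's transition system — 4 states:
  t0 = rec X. a.b.(a.X + b.0 + (0 + X)) | -a-> t1
  t1 = b.(a.(rec X. a.b.(a.X + b.0 + (0 + X))) + b.0 + (0 + (rec X. a.b.(a.X + b.0 + (0 + X))))) | -b-> t2
  t2 = a.(rec X. a.b.(a.X + b.0 + (0 + X))) + b.0 + (0 + (rec X. a.b.(a.X + b.0 + (0 + X)))) | -a-> t0, -a-> t1, -b-> t3
  t3 = 0 | deadlocked
Bisimilarity quotient blocks:
  B0 = {s0}
  B1 = {s1}
  B2 = {s2}
  B3 = {t0}
  B4 = {t1}
  B5 = {t2}
  B6 = {t3}
s0 ∈ B0, t0 ∈ B3 → different blocks

NO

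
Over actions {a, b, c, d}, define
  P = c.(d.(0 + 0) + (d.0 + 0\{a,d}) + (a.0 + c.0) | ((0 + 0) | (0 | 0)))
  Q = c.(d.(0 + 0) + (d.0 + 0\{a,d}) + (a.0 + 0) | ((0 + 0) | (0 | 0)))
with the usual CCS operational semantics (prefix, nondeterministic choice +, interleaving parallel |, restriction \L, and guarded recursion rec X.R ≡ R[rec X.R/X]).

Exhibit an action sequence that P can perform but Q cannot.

P's transition system — 5 states:
  m0 = c.(d.(0 + 0) + (d.0 + 0\{a,d}) + (a.0 + c.0) | ((0 + 0) | (0 | 0))) ⊢ -c-> m1
  m1 = d.(0 + 0) + (d.0 + 0\{a,d}) + (a.0 + c.0) | ((0 + 0) | (0 | 0)) ⊢ -a-> m2, -c-> m2, -d-> m3, -d-> m4
  m2 = 0 | ((0 + 0) | (0 | 0)) ⊢ stopped
  m3 = 0 ⊢ stopped
  m4 = 0 + 0 ⊢ stopped
Q's transition system — 5 states:
  n0 = c.(d.(0 + 0) + (d.0 + 0\{a,d}) + (a.0 + 0) | ((0 + 0) | (0 | 0))) ⊢ -c-> n1
  n1 = d.(0 + 0) + (d.0 + 0\{a,d}) + (a.0 + 0) | ((0 + 0) | (0 | 0)) ⊢ -a-> n2, -d-> n3, -d-> n4
  n2 = 0 | ((0 + 0) | (0 | 0)) ⊢ stopped
  n3 = 0 ⊢ stopped
  n4 = 0 + 0 ⊢ stopped
Run σ = ⟨cc⟩ on P: start {m0}
  [1] c ⇒ {m1}
  [2] c ⇒ {m2}
  — P admits the full trace.
Run σ = ⟨cc⟩ on Q: start {n0}
  [1] c ⇒ {n1}
  [2] c ⇒ ∅  — Q cannot continue

cc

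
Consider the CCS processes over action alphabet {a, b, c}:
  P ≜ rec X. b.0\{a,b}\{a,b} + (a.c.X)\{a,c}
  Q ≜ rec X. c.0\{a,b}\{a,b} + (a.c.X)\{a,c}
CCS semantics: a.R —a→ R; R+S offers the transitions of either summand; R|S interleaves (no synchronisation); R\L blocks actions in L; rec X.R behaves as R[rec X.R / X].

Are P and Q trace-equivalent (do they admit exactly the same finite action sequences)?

Reachable graph of P (2 states):
  u0 = rec X. b.0\{a,b}\{a,b} + (a.c.X)\{a,c} :: ··b··> u1
  u1 = 0\{a,b}\{a,b} :: ∅
Reachable graph of Q (2 states):
  v0 = rec X. c.0\{a,b}\{a,b} + (a.c.X)\{a,c} :: ··c··> v1
  v1 = 0\{a,b}\{a,b} :: ∅
Run σ = ⟨b⟩ on P: start {u0}
  [1] b ⇒ {u1}
  — P admits the full trace.
Run σ = ⟨b⟩ on Q: start {v0}
  [1] b ⇒ ∅  — Q cannot continue

trace-distinct — witness ⟨b⟩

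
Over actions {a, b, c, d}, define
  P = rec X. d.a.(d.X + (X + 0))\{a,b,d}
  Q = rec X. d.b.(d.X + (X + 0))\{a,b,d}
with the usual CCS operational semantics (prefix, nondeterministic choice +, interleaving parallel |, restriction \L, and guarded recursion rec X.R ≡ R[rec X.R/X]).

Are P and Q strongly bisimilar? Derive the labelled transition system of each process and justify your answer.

NO

P's transition system — 3 states:
  p0 = rec X. d.a.(d.X + (X + 0))\{a,b,d} | --d--▸ p1
  p1 = a.(d.(rec X. d.a.(d.X + (X + 0))\{a,b,d}) + ((rec X. d.a.(d.X + (X + 0))\{a,b,d}) + 0))\{a,b,d} | --a--▸ p2
  p2 = (d.(rec X. d.a.(d.X + (X + 0))\{a,b,d}) + ((rec X. d.a.(d.X + (X + 0))\{a,b,d}) + 0))\{a,b,d} | stopped
Q's transition system — 3 states:
  q0 = rec X. d.b.(d.X + (X + 0))\{a,b,d} | --d--▸ q1
  q1 = b.(d.(rec X. d.b.(d.X + (X + 0))\{a,b,d}) + ((rec X. d.b.(d.X + (X + 0))\{a,b,d}) + 0))\{a,b,d} | --b--▸ q2
  q2 = (d.(rec X. d.b.(d.X + (X + 0))\{a,b,d}) + ((rec X. d.b.(d.X + (X + 0))\{a,b,d}) + 0))\{a,b,d} | stopped
Partition-refinement fixed point:
  B0 = {p0}
  B1 = {p1}
  B2 = {p2, q2}
  B3 = {q0}
  B4 = {q1}
p0 ∈ B0, q0 ∈ B3 → different blocks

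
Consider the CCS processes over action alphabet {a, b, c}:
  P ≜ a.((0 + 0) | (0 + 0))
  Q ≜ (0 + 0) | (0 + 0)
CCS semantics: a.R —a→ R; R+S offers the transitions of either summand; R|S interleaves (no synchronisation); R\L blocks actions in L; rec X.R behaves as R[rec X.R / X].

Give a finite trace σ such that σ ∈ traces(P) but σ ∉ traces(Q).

Reachable graph of P (2 states):
  m0 = a.((0 + 0) | (0 + 0)) :: ··a··> m1
  m1 = (0 + 0) | (0 + 0) :: ·
Reachable graph of Q (1 states):
  n0 = (0 + 0) | (0 + 0) :: ·
Trace ⟨a⟩ through P, begin at {m0}:
  after a @ step 1: {m1}
  P completes σ.
Trace ⟨a⟩ through Q, begin at {n0}:
  after a @ step 1: no successor for Q

a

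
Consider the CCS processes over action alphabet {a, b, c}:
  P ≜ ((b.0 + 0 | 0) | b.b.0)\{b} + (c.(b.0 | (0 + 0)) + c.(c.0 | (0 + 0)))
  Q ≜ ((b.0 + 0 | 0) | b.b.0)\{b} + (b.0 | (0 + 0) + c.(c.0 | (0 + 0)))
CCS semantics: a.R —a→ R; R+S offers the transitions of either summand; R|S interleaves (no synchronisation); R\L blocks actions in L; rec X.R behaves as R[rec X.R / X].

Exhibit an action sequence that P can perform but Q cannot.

cb

Reachable graph of P (4 states):
  s0 = ((b.0 + 0 | 0) | b.b.0)\{b} + (c.(b.0 | (0 + 0)) + c.(c.0 | (0 + 0))) | =c=> s1, =c=> s2
  s1 = b.0 | (0 + 0) | =b=> s3
  s2 = c.0 | (0 + 0) | =c=> s3
  s3 = 0 | (0 + 0) | ∅
Reachable graph of Q (3 states):
  t0 = ((b.0 + 0 | 0) | b.b.0)\{b} + (b.0 | (0 + 0) + c.(c.0 | (0 + 0))) | =b=> t1, =c=> t2
  t1 = 0 | (0 + 0) | ∅
  t2 = c.0 | (0 + 0) | =c=> t1
Executing cb from P (initial set {s0}):
  after c @ step 1: {s1, s2}
  after b @ step 2: {s3}
  P completes σ.
Executing cb from Q (initial set {t0}):
  after c @ step 1: {t2}
  after b @ step 2: ∅  — Q cannot continue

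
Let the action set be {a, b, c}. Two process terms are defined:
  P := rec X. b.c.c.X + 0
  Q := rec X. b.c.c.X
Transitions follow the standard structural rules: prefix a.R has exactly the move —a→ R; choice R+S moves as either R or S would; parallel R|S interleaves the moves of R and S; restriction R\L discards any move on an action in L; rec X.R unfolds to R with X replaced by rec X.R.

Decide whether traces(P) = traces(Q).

YES

Reachable graph of P (3 states):
  s0 = rec X. b.c.c.X + 0 has moves =b=> s1
  s1 = c.c.(rec X. b.c.c.X + 0) has moves =c=> s2
  s2 = c.(rec X. b.c.c.X + 0) has moves =c=> s0
Reachable graph of Q (3 states):
  t0 = rec X. b.c.c.X has moves =b=> t1
  t1 = c.c.(rec X. b.c.c.X) has moves =c=> t2
  t2 = c.(rec X. b.c.c.X) has moves =c=> t0
Partition-refinement fixed point:
  B0 = {s0, t0}
  B1 = {s1, t1}
  B2 = {s2, t2}
s0 ∈ B0, t0 ∈ B0 → same block
Bisimilar ⇒ trace-equivalent.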